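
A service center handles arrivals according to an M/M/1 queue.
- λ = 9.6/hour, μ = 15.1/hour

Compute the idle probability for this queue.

ρ = λ/μ = 9.6/15.1 = 0.6358
P(0) = 1 - ρ = 1 - 0.6358 = 0.3642
The server is idle 36.42% of the time.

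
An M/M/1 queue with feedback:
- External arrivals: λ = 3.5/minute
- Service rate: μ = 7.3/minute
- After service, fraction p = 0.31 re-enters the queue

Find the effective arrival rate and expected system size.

Effective arrival rate: λ_eff = λ/(1-p) = 3.5/(1-0.31) = 3.5/0.69 = 5.0725
ρ = λ_eff/μ = 5.0725/7.3 = 0.69486
L = ρ/(1-ρ) = 0.69486/(1-0.69486) = 2.2772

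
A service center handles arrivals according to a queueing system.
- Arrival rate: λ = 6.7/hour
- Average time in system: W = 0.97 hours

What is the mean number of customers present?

Little's Law: L = λW
L = 6.7 × 0.97 = 6.4990 customers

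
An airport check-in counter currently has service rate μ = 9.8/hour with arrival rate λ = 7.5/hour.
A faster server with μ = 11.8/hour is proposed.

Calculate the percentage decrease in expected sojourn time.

System 1: ρ₁ = 7.5/9.8 = 0.7653, W₁ = 1/(9.8-7.5) = 0.43478
System 2: ρ₂ = 7.5/11.8 = 0.6356, W₂ = 1/(11.8-7.5) = 0.23256
Improvement: (W₁-W₂)/W₁ = (0.43478-0.23256)/0.43478 = 46.51%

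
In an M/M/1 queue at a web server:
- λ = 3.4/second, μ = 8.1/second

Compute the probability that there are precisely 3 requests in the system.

ρ = λ/μ = 3.4/8.1 = 0.41975
P(n) = (1-ρ)ρⁿ
P(3) = (1-0.41975) × 0.41975^3
P(3) = 0.5802 × 0.07396
P(3) = 0.04291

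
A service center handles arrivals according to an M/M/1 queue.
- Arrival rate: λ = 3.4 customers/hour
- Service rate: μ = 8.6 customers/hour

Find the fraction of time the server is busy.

Server utilization: ρ = λ/μ
ρ = 3.4/8.6 = 0.3953
The server is busy 39.53% of the time.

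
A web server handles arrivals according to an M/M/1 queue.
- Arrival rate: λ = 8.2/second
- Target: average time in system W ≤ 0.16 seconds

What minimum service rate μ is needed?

For M/M/1: W = 1/(μ-λ)
Need W ≤ 0.16, so 1/(μ-λ) ≤ 0.16
μ - λ ≥ 1/0.16 = 6.2500
μ ≥ 8.2 + 6.2500 = 14.4500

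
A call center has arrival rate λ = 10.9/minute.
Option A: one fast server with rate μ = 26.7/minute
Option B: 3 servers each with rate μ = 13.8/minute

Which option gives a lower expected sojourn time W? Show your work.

Option A: single server μ = 26.7 (M/M/1)
  ρ_A = 10.9/26.7 = 0.4082
  W_A = 1/(μ-λ) = 1/(26.7-10.9) = 1/15.80 = 0.06329

Option B: 3 servers μ = 13.8 (M/M/3)
  ρ_B = λ/(cμ) = 10.9/(3×13.8) = 0.2633
  Offered load a = λ/μ = cρ = 10.9/13.8 = 0.7899
  P₀ = [ Σₙ₌₀^2 aⁿ/n! + a^3/(3!(1-ρ)) ]⁻¹
  Σ = a^0/0! + a^1/1! + a^2/2! = 1.0000 + 0.7899 + 0.3119 = 2.1018
  a^3/(3!(1-ρ)) = 0.4928/(6 × 0.7367) = 0.1115
  P₀ = 1/(2.1018 + 0.1115) = 0.4518
  Lq = P₀·a^3·ρ / (3!(1-ρ)²) = 0.4518 × 0.4928 × 0.2633 / (6 × 0.5427) = 0.01800
  Wq_B = Lq/λ = 0.01800/10.9 = 0.0016514
  W_B = Wq_B + 1/μ = 0.0016514 + 0.072464 = 0.07412

Since W_A = 0.06329 < W_B = 0.07412, Option A (single fast server) has the shorter time in system.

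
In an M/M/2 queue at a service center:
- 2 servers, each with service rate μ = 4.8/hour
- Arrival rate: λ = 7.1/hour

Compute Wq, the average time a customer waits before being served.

Traffic intensity: ρ = λ/(cμ) = 7.1/(2×4.8) = 0.7396
Since ρ = 0.7396 < 1, system is stable.
Offered load a = λ/μ = cρ = 7.1/4.8 = 1.4792
P₀ = [ Σₙ₌₀^1 aⁿ/n! + a^2/(2!(1-ρ)) ]⁻¹
Σ = a^0/0! + a^1/1! = 1.0000 + 1.4792 = 2.4792
a^2/(2!(1-ρ)) = 2.18793/(2 × 0.260417) = 4.2008
P₀ = 1/(2.4792 + 4.2008) = 0.1497
Lq = P₀·a^2·ρ / (2!(1-ρ)²) = 0.149701 × 2.18793 × 0.739583 / (2 × 0.0678168) = 1.7860
Wq = Lq/λ = 1.7860/7.1 = 0.2515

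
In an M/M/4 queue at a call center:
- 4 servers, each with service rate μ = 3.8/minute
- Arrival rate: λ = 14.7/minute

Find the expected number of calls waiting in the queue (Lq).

Traffic intensity: ρ = λ/(cμ) = 14.7/(4×3.8) = 0.9671
Since ρ = 0.9671 < 1, system is stable.
Offered load a = λ/μ = cρ = 14.7/3.8 = 3.8684
P₀ = [ Σₙ₌₀^3 aⁿ/n! + a^4/(4!(1-ρ)) ]⁻¹
Σ = a^0/0! + a^1/1! + a^2/2! + a^3/3! = 1.0000 + 3.8684 + 7.4823 + 9.6483 = 21.9990
a^4/(4!(1-ρ)) = 223.9417/(24 × 0.03289474) = 283.6595
P₀ = 1/(21.9990 + 283.6595) = 0.003272
Lq = P₀·a^4·ρ / (4!(1-ρ)²) = 0.003271625 × 223.9417 × 0.9671053 / (24 × 0.001082064) = 27.2840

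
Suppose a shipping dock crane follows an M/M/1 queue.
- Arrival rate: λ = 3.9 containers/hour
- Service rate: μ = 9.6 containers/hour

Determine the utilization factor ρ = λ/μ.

Server utilization: ρ = λ/μ
ρ = 3.9/9.6 = 0.4062
The server is busy 40.62% of the time.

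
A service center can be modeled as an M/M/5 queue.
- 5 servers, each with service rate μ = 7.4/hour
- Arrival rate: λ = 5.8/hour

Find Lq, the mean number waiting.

Traffic intensity: ρ = λ/(cμ) = 5.8/(5×7.4) = 0.1568
Since ρ = 0.1568 < 1, system is stable.
Offered load a = λ/μ = cρ = 5.8/7.4 = 0.7838
P₀ = [ Σₙ₌₀^4 aⁿ/n! + a^5/(5!(1-ρ)) ]⁻¹
Σ = a^0/0! + a^1/1! + a^2/2! + a^3/3! + a^4/4! = 1.0000 + 0.78378 + 0.30716 + 0.080249 + 0.015724 = 2.1869
a^5/(5!(1-ρ)) = 0.2958/(120 × 0.8432) = 0.002923
P₀ = 1/(2.1869 + 0.002923) = 0.4567
Lq = P₀·a^5·ρ / (5!(1-ρ)²) = 0.456655 × 0.295789 × 0.156757 / (120 × 0.711059) = 0.0002481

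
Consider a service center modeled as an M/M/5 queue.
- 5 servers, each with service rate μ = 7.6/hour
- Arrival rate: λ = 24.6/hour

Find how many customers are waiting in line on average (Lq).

Traffic intensity: ρ = λ/(cμ) = 24.6/(5×7.6) = 0.6474
Since ρ = 0.6474 < 1, system is stable.
Offered load a = λ/μ = cρ = 24.6/7.6 = 3.2368
P₀ = [ Σₙ₌₀^4 aⁿ/n! + a^5/(5!(1-ρ)) ]⁻¹
Σ = a^0/0! + a^1/1! + a^2/2! + a^3/3! + a^4/4! = 1.0000 + 3.2368 + 5.2386 + 5.6521 + 4.5738 = 19.7013
a^5/(5!(1-ρ)) = 355.3101/(120 × 0.352632) = 8.3966
P₀ = 1/(19.7013 + 8.3966) = 0.03559
Lq = P₀·a^5·ρ / (5!(1-ρ)²) = 0.035590 × 355.3101 × 0.64737 / (120 × 0.12435) = 0.5486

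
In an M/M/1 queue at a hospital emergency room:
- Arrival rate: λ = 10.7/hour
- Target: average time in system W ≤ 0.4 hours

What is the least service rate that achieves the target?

For M/M/1: W = 1/(μ-λ)
Need W ≤ 0.4, so 1/(μ-λ) ≤ 0.4
μ - λ ≥ 1/0.4 = 2.5000
μ ≥ 10.7 + 2.5000 = 13.2000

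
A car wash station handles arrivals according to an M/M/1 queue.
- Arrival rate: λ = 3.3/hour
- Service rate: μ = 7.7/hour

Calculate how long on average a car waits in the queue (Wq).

First, compute utilization: ρ = λ/μ = 3.3/7.7 = 0.4286
For M/M/1: Wq = λ/(μ(μ-λ))
Wq = 3.3/(7.7 × (7.7-3.3))
Wq = 3.3/(7.7 × 4.40)
Wq = 0.09740 hours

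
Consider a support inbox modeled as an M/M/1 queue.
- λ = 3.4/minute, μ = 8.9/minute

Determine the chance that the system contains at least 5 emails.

ρ = λ/μ = 3.4/8.9 = 0.382022
P(N ≥ n) = ρⁿ
P(N ≥ 5) = 0.382022^5
P(N ≥ 5) = 0.008137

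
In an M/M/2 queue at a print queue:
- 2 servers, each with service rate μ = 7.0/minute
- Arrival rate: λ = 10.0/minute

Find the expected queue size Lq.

Traffic intensity: ρ = λ/(cμ) = 10.0/(2×7.0) = 0.7143
Since ρ = 0.7143 < 1, system is stable.
Offered load a = λ/μ = cρ = 10.0/7.0 = 1.4286
P₀ = [ Σₙ₌₀^1 aⁿ/n! + a^2/(2!(1-ρ)) ]⁻¹
Σ = a^0/0! + a^1/1! = 1.0000 + 1.4286 = 2.4286
a^2/(2!(1-ρ)) = 2.04082/(2 × 0.285714) = 3.5714
P₀ = 1/(2.4286 + 3.5714) = 0.1667
Lq = P₀·a^2·ρ / (2!(1-ρ)²) = 0.16667 × 2.0408 × 0.71429 / (2 × 0.081633) = 1.4881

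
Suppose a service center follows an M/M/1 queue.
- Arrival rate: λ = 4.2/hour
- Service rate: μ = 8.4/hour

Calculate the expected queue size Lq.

ρ = λ/μ = 4.2/8.4 = 0.5000
For M/M/1: Lq = λ²/(μ(μ-λ))
Lq = 17.64/(8.4 × 4.20)
Lq = 0.5000 customers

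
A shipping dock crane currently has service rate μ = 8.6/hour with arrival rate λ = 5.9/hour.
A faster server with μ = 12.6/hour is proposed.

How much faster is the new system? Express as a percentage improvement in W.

System 1: ρ₁ = 5.9/8.6 = 0.6860, W₁ = 1/(8.6-5.9) = 0.37037
System 2: ρ₂ = 5.9/12.6 = 0.4683, W₂ = 1/(12.6-5.9) = 0.14925
Improvement: (W₁-W₂)/W₁ = (0.37037-0.14925)/0.37037 = 59.70%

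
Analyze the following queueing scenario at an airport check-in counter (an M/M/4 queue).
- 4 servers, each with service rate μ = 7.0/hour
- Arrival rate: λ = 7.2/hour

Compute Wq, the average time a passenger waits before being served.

Traffic intensity: ρ = λ/(cμ) = 7.2/(4×7.0) = 0.2571
Since ρ = 0.2571 < 1, system is stable.
Offered load a = λ/μ = cρ = 7.2/7.0 = 1.0286
P₀ = [ Σₙ₌₀^3 aⁿ/n! + a^4/(4!(1-ρ)) ]⁻¹
Σ = a^0/0! + a^1/1! + a^2/2! + a^3/3! = 1.0000 + 1.0286 + 0.52898 + 0.18136 = 2.7389
a^4/(4!(1-ρ)) = 1.1193/(24 × 0.7429) = 0.06278
P₀ = 1/(2.7389 + 0.06278) = 0.3569
Lq = P₀·a^4·ρ / (4!(1-ρ)²) = 0.35693 × 1.1193 × 0.25714 / (24 × 0.55184) = 0.007757
Wq = Lq/λ = 0.007757/7.2 = 0.001077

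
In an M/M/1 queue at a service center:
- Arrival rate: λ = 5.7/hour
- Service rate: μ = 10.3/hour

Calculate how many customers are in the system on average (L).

ρ = λ/μ = 5.7/10.3 = 0.5534
For M/M/1: L = λ/(μ-λ)
L = 5.7/(10.3-5.7) = 5.7/4.60
L = 1.2391 customers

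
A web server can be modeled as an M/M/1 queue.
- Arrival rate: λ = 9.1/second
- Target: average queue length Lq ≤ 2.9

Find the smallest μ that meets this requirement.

For M/M/1: Lq = λ²/(μ(μ-λ))
Need Lq ≤ 2.9, i.e. μ(μ-λ) ≥ λ²/2.9
μ² - 9.1μ - 82.81/2.9 ≥ 0  →  μ² - 9.1μ - 28.55517 ≥ 0
Quadratic formula (positive root): μ = [λ + √(λ² + 4×28.55517)]/2
Discriminant: 82.81 + 4×28.55517 = 197.0307, √197.0307 = 14.0368
μ ≥ (9.1 + 14.0368)/2 = 11.5684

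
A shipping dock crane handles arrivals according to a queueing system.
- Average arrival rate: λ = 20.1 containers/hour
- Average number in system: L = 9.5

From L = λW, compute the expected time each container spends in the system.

Little's Law: L = λW, so W = L/λ
W = 9.5/20.1 = 0.4726 hours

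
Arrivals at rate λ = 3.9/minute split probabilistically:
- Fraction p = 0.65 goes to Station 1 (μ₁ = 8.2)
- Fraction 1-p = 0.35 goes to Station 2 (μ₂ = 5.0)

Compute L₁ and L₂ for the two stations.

Effective rates: λ₁ = 3.9×0.65 = 2.535, λ₂ = 3.9×0.35 = 1.365
Station 1: ρ₁ = 2.535/8.2 = 0.30915, L₁ = ρ₁/(1-ρ₁) = 0.30915/(1-0.30915) = 0.4475
Station 2: ρ₂ = 1.365/5.0 = 0.2730, L₂ = ρ₂/(1-ρ₂) = 0.2730/(1-0.2730) = 0.3755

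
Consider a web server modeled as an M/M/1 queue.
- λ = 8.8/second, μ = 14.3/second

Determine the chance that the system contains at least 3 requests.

ρ = λ/μ = 8.8/14.3 = 0.61538
P(N ≥ n) = ρⁿ
P(N ≥ 3) = 0.61538^3
P(N ≥ 3) = 0.2330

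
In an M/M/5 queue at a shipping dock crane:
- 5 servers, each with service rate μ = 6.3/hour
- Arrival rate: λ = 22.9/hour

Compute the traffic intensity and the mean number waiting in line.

Traffic intensity: ρ = λ/(cμ) = 22.9/(5×6.3) = 0.7270
Since ρ = 0.7270 < 1, system is stable.
Offered load a = λ/μ = cρ = 22.9/6.3 = 3.6349
P₀ = [ Σₙ₌₀^4 aⁿ/n! + a^5/(5!(1-ρ)) ]⁻¹
Σ = a^0/0! + a^1/1! + a^2/2! + a^3/3! + a^4/4! = 1.00000 + 3.63492 + 6.60632 + 8.00449 + 7.27392 = 26.5197
a^5/(5!(1-ρ)) = 634.5629/(120 × 0.273016) = 19.3689
P₀ = 1/(26.5197 + 19.3689) = 0.02179
Lq = P₀·a^5·ρ / (5!(1-ρ)²) = 0.021792 × 634.5629 × 0.72698 / (120 × 0.074538) = 1.1239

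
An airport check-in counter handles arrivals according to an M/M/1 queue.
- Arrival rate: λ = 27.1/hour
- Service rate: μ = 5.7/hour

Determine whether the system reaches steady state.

Stability requires ρ = λ/(cμ) < 1
ρ = 27.1/(1 × 5.7) = 27.1/5.70 = 4.7544
Since 4.7544 ≥ 1, the system is UNSTABLE.
Queue grows without bound. Need μ > λ = 27.1.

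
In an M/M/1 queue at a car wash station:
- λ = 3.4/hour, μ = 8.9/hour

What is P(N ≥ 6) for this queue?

ρ = λ/μ = 3.4/8.9 = 0.38202
P(N ≥ n) = ρⁿ
P(N ≥ 6) = 0.38202^6
P(N ≥ 6) = 0.003108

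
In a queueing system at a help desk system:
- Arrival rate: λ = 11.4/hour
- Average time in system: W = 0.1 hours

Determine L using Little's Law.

Little's Law: L = λW
L = 11.4 × 0.1 = 1.1400 tickets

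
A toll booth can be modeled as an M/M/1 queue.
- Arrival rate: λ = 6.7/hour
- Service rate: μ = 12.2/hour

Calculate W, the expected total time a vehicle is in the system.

First, compute utilization: ρ = λ/μ = 6.7/12.2 = 0.5492
For M/M/1: W = 1/(μ-λ)
W = 1/(12.2-6.7) = 1/5.50
W = 0.1818 hours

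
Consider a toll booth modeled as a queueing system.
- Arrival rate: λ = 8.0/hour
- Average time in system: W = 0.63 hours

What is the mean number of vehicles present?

Little's Law: L = λW
L = 8.0 × 0.63 = 5.0400 vehicles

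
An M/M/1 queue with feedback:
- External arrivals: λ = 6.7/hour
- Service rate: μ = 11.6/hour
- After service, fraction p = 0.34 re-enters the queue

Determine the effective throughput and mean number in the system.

Effective arrival rate: λ_eff = λ/(1-p) = 6.7/(1-0.34) = 6.7/0.66 = 10.15152
ρ = λ_eff/μ = 10.15152/11.6 = 0.875131
L = ρ/(1-ρ) = 0.875131/(1-0.875131) = 7.0084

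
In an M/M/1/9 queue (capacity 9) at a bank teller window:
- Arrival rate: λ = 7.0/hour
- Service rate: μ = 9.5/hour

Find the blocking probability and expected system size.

ρ = λ/μ = 7.0/9.5 = 0.736842
P₀ = (1-ρ)/(1-ρ^(K+1)) = (1-0.736842)/(1-0.736842^10) = 0.2632/0.9528 = 0.2762
P_K = P₀×ρ^K = 0.27619 × 0.736842^9 = 0.27619 × 0.064028 = 0.01768
Blocking probability P_9 = 0.01768 (1.77%)
L = ρ[1 - (K+1)ρ^K + Kρ^(K+1)] / [(1-ρ)(1-ρ^(K+1))]
L = 0.736842 × (1 - 10×0.0640279 + 9×0.0471785) / ((1 - 0.736842) × (1 - 0.0471785)) = 2.3049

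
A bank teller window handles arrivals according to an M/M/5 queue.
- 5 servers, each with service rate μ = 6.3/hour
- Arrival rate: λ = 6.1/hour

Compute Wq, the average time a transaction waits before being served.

Traffic intensity: ρ = λ/(cμ) = 6.1/(5×6.3) = 0.1937
Since ρ = 0.1937 < 1, system is stable.
Offered load a = λ/μ = cρ = 6.1/6.3 = 0.9683
P₀ = [ Σₙ₌₀^4 aⁿ/n! + a^5/(5!(1-ρ)) ]⁻¹
Σ = a^0/0! + a^1/1! + a^2/2! + a^3/3! + a^4/4! = 1.0000 + 0.96825 + 0.46876 + 0.15129 + 0.036622 = 2.6249
a^5/(5!(1-ρ)) = 0.8510/(120 × 0.8063) = 0.008795
P₀ = 1/(2.6249 + 0.008795) = 0.3797
Lq = P₀·a^5·ρ / (5!(1-ρ)²) = 0.37969 × 0.85103 × 0.19365 / (120 × 0.65020) = 0.0008020
Wq = Lq/λ = 0.0008020/6.1 = 0.0001315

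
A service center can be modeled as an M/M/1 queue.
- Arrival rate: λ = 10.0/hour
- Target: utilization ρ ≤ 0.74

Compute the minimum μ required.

ρ = λ/μ, so μ = λ/ρ
μ ≥ 10.0/0.74 = 13.5135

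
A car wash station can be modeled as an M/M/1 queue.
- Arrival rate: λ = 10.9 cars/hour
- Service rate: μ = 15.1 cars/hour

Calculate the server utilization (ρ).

Server utilization: ρ = λ/μ
ρ = 10.9/15.1 = 0.7219
The server is busy 72.19% of the time.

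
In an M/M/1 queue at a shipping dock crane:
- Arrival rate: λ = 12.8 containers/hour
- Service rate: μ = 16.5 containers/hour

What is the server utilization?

Server utilization: ρ = λ/μ
ρ = 12.8/16.5 = 0.7758
The server is busy 77.58% of the time.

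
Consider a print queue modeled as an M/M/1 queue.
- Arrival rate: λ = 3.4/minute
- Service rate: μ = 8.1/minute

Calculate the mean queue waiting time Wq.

First, compute utilization: ρ = λ/μ = 3.4/8.1 = 0.4198
For M/M/1: Wq = λ/(μ(μ-λ))
Wq = 3.4/(8.1 × (8.1-3.4))
Wq = 3.4/(8.1 × 4.70)
Wq = 0.08931 minutes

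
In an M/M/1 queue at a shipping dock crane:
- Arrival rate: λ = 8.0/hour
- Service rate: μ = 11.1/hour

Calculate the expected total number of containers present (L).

ρ = λ/μ = 8.0/11.1 = 0.7207
For M/M/1: L = λ/(μ-λ)
L = 8.0/(11.1-8.0) = 8.0/3.10
L = 2.5806 containers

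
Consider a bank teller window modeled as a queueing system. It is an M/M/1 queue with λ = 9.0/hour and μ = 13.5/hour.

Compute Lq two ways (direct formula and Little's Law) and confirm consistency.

Method 1 (direct): Lq = λ²/(μ(μ-λ)) = 81.00/(13.5 × 4.50) = 1.3333

Method 2 (Little's Law):
W = 1/(μ-λ) = 1/4.50 = 0.222222
Wq = W - 1/μ = 0.222222 - 0.0740741 = 0.148148
Lq = λWq = 9.0 × 0.148148 = 1.3333 ✔ (matches Method 1)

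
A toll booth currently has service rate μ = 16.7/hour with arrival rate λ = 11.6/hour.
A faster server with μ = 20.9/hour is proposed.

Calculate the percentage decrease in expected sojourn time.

System 1: ρ₁ = 11.6/16.7 = 0.6946, W₁ = 1/(16.7-11.6) = 0.19608
System 2: ρ₂ = 11.6/20.9 = 0.5550, W₂ = 1/(20.9-11.6) = 0.10753
Improvement: (W₁-W₂)/W₁ = (0.19608-0.10753)/0.19608 = 45.16%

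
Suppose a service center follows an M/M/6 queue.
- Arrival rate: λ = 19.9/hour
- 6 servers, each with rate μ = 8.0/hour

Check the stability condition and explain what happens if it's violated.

Stability requires ρ = λ/(cμ) < 1
ρ = 19.9/(6 × 8.0) = 19.9/48.00 = 0.4146
Since 0.4146 < 1, the system is STABLE.
The servers are busy 41.46% of the time.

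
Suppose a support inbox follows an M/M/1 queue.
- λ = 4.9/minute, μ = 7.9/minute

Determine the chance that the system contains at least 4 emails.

ρ = λ/μ = 4.9/7.9 = 0.6203
P(N ≥ n) = ρⁿ
P(N ≥ 4) = 0.6203^4
P(N ≥ 4) = 0.1480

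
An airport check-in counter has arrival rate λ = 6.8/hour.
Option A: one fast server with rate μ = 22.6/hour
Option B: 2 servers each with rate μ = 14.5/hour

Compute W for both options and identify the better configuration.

Option A: single server μ = 22.6 (M/M/1)
  ρ_A = 6.8/22.6 = 0.3009
  W_A = 1/(μ-λ) = 1/(22.6-6.8) = 1/15.80 = 0.06329

Option B: 2 servers μ = 14.5 (M/M/2)
  ρ_B = λ/(cμ) = 6.8/(2×14.5) = 0.2345
  Offered load a = λ/μ = cρ = 6.8/14.5 = 0.4690
  P₀ = [ Σₙ₌₀^1 aⁿ/n! + a^2/(2!(1-ρ)) ]⁻¹
  Σ = a^0/0! + a^1/1! = 1.0000 + 0.4690 = 1.4690
  a^2/(2!(1-ρ)) = 0.2199/(2 × 0.7655) = 0.1436
  P₀ = 1/(1.4690 + 0.1436) = 0.6201
  Lq = P₀·a^2·ρ / (2!(1-ρ)²) = 0.6201 × 0.2199 × 0.2345 / (2 × 0.5860) = 0.02728
  Wq_B = Lq/λ = 0.02728/6.8 = 0.004012
  W_B = Wq_B + 1/μ = 0.004012 + 0.06897 = 0.07298

Since W_A = 0.06329 < W_B = 0.07298, Option A (single fast server) has the shorter time in system.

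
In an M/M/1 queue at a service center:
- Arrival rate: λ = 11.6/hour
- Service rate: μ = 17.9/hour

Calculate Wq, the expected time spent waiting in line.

First, compute utilization: ρ = λ/μ = 11.6/17.9 = 0.6480
For M/M/1: Wq = λ/(μ(μ-λ))
Wq = 11.6/(17.9 × (17.9-11.6))
Wq = 11.6/(17.9 × 6.30)
Wq = 0.1029 hours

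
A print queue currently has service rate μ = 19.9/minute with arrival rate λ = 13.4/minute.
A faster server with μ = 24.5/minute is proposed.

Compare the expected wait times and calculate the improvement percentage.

System 1: ρ₁ = 13.4/19.9 = 0.6734, W₁ = 1/(19.9-13.4) = 0.15385
System 2: ρ₂ = 13.4/24.5 = 0.5469, W₂ = 1/(24.5-13.4) = 0.090090
Improvement: (W₁-W₂)/W₁ = (0.15385-0.090090)/0.15385 = 41.44%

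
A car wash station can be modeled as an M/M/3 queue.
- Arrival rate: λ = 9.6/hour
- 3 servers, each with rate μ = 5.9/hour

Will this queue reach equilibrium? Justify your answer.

Stability requires ρ = λ/(cμ) < 1
ρ = 9.6/(3 × 5.9) = 9.6/17.70 = 0.5424
Since 0.5424 < 1, the system is STABLE.
The servers are busy 54.24% of the time.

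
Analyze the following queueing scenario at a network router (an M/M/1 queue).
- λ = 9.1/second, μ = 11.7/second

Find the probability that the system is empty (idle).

ρ = λ/μ = 9.1/11.7 = 0.7778
P(0) = 1 - ρ = 1 - 0.7778 = 0.2222
The server is idle 22.22% of the time.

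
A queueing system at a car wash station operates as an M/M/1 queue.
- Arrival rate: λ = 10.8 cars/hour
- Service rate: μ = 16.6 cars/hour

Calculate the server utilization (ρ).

Server utilization: ρ = λ/μ
ρ = 10.8/16.6 = 0.6506
The server is busy 65.06% of the time.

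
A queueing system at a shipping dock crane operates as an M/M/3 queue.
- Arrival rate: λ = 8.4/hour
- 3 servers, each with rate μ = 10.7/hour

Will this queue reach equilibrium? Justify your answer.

Stability requires ρ = λ/(cμ) < 1
ρ = 8.4/(3 × 10.7) = 8.4/32.10 = 0.2617
Since 0.2617 < 1, the system is STABLE.
The servers are busy 26.17% of the time.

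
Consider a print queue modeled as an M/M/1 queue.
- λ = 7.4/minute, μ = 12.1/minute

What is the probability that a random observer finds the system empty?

ρ = λ/μ = 7.4/12.1 = 0.6116
P(0) = 1 - ρ = 1 - 0.6116 = 0.3884
The server is idle 38.84% of the time.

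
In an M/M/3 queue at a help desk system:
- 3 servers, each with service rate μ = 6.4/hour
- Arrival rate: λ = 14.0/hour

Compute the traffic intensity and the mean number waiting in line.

Traffic intensity: ρ = λ/(cμ) = 14.0/(3×6.4) = 0.7292
Since ρ = 0.7292 < 1, system is stable.
Offered load a = λ/μ = cρ = 14.0/6.4 = 2.1875
P₀ = [ Σₙ₌₀^2 aⁿ/n! + a^3/(3!(1-ρ)) ]⁻¹
Σ = a^0/0! + a^1/1! + a^2/2! = 1.0000 + 2.1875 + 2.3926 = 5.5801
a^3/(3!(1-ρ)) = 10.4675/(6 × 0.27083) = 6.4416
P₀ = 1/(5.5801 + 6.4416) = 0.08318
Lq = P₀·a^3·ρ / (3!(1-ρ)²) = 0.08318 × 10.4675 × 0.7292 / (6 × 0.07335) = 1.4426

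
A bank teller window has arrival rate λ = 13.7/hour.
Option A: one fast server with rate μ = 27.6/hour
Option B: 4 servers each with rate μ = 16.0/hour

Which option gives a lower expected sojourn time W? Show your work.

Option A: single server μ = 27.6 (M/M/1)
  ρ_A = 13.7/27.6 = 0.4964
  W_A = 1/(μ-λ) = 1/(27.6-13.7) = 1/13.90 = 0.07194

Option B: 4 servers μ = 16.0 (M/M/4)
  ρ_B = λ/(cμ) = 13.7/(4×16.0) = 0.2141
  Offered load a = λ/μ = cρ = 13.7/16.0 = 0.8562
  P₀ = [ Σₙ₌₀^3 aⁿ/n! + a^4/(4!(1-ρ)) ]⁻¹
  Σ = a^0/0! + a^1/1! + a^2/2! + a^3/3! = 1.0000 + 0.85625 + 0.36658 + 0.10463 = 2.3275
  a^4/(4!(1-ρ)) = 0.5375/(24 × 0.7859) = 0.02850
  P₀ = 1/(2.32746 + 0.0284973) = 0.4245
  Lq = P₀·a^4·ρ / (4!(1-ρ)²) = 0.42446 × 0.53753 × 0.21406 / (24 × 0.61770) = 0.003294
  Wq_B = Lq/λ = 0.0032945/13.7 = 0.0002405
  W_B = Wq_B + 1/μ = 0.0002405 + 0.06250 = 0.06274

Since W_B = 0.06274 < W_A = 0.07194, Option B (multiple servers) has the shorter time in system.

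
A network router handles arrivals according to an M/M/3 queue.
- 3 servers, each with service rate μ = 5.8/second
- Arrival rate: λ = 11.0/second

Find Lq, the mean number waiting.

Traffic intensity: ρ = λ/(cμ) = 11.0/(3×5.8) = 0.6322
Since ρ = 0.6322 < 1, system is stable.
Offered load a = λ/μ = cρ = 11.0/5.8 = 1.8966
P₀ = [ Σₙ₌₀^2 aⁿ/n! + a^3/(3!(1-ρ)) ]⁻¹
Σ = a^0/0! + a^1/1! + a^2/2! = 1.00000 + 1.89655 + 1.79845 = 4.6950
a^3/(3!(1-ρ)) = 6.82172/(6 × 0.367816) = 3.0911
P₀ = 1/(4.6950 + 3.0911) = 0.1284
Lq = P₀·a^3·ρ / (3!(1-ρ)²) = 0.12843 × 6.8217 × 0.63218 / (6 × 0.13529) = 0.6823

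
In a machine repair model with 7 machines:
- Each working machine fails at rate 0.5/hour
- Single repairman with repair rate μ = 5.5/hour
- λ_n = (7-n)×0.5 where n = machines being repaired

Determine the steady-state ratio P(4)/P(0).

P(4)/P(0) = ∏_{i=0}^{4-1} λ_i/μ_{i+1}
= (7-0)×0.5/5.5 × (7-1)×0.5/5.5 × (7-2)×0.5/5.5 × (7-3)×0.5/5.5
= 0.05737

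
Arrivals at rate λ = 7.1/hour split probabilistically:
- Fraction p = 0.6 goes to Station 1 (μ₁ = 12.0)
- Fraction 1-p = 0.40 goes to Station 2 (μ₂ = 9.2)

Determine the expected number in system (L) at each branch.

Effective rates: λ₁ = 7.1×0.6 = 4.26, λ₂ = 7.1×0.40 = 2.84
Station 1: ρ₁ = 4.26/12.0 = 0.3550, L₁ = ρ₁/(1-ρ₁) = 0.3550/(1-0.3550) = 0.5504
Station 2: ρ₂ = 2.84/9.2 = 0.3087, L₂ = ρ₂/(1-ρ₂) = 0.3087/(1-0.3087) = 0.4465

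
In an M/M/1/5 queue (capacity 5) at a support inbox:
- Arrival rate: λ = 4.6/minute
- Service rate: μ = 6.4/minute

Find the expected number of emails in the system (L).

ρ = λ/μ = 4.6/6.4 = 0.71875
P₀ = (1-ρ)/(1-ρ^(K+1)) = (1-0.71875)/(1-0.71875^6) = 0.2812/0.8621 = 0.3262
P_K = P₀×ρ^K = 0.32623 × 0.71875^5 = 0.32623 × 0.19182 = 0.06258
L = ρ[1 - (K+1)ρ^K + Kρ^(K+1)] / [(1-ρ)(1-ρ^(K+1))]
L = 0.71875 × (1 - 6×0.191818 + 5×0.137869) / ((1 - 0.71875) × (1 - 0.137869)) = 1.5961 emails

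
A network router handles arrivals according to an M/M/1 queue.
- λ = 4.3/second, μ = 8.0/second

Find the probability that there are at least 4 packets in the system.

ρ = λ/μ = 4.3/8.0 = 0.5375
P(N ≥ n) = ρⁿ
P(N ≥ 4) = 0.5375^4
P(N ≥ 4) = 0.08347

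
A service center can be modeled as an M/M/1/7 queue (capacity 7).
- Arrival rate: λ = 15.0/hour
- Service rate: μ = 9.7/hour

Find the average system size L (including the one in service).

ρ = λ/μ = 15.0/9.7 = 1.5464
P₀ = (1-ρ)/(1-ρ^(K+1)) = (1-1.5464)/(1-1.5464^8) = -0.5464/-31.7020 = 0.01724
P_K = P₀×ρ^K = 0.017235 × 1.5464^7 = 0.017235 × 21.1472 = 0.3645
L = ρ[1 - (K+1)ρ^K + Kρ^(K+1)] / [(1-ρ)(1-ρ^(K+1))]
L = 1.5464 × (1 - 8×21.1472 + 7×32.7020) / ((1 - 1.5464) × (1 - 32.7020)) = 5.4222 customers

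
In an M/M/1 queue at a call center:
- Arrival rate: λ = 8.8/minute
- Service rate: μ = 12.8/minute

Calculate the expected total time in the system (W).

First, compute utilization: ρ = λ/μ = 8.8/12.8 = 0.6875
For M/M/1: W = 1/(μ-λ)
W = 1/(12.8-8.8) = 1/4.00
W = 0.2500 minutes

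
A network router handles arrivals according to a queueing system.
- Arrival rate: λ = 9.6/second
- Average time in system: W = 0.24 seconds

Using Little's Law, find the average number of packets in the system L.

Little's Law: L = λW
L = 9.6 × 0.24 = 2.3040 packets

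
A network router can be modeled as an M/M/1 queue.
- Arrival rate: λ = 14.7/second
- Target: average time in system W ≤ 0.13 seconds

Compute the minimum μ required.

For M/M/1: W = 1/(μ-λ)
Need W ≤ 0.13, so 1/(μ-λ) ≤ 0.13
μ - λ ≥ 1/0.13 = 7.6923
μ ≥ 14.7 + 7.6923 = 22.3923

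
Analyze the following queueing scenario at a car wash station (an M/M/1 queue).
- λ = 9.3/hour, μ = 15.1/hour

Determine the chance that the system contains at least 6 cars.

ρ = λ/μ = 9.3/15.1 = 0.6159
P(N ≥ n) = ρⁿ
P(N ≥ 6) = 0.6159^6
P(N ≥ 6) = 0.05458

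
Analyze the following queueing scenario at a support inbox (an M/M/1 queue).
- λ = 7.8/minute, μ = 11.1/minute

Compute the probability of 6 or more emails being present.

ρ = λ/μ = 7.8/11.1 = 0.7027
P(N ≥ n) = ρⁿ
P(N ≥ 6) = 0.7027^6
P(N ≥ 6) = 0.1204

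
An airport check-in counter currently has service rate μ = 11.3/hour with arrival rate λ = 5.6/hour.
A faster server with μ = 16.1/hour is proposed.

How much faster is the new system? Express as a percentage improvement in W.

System 1: ρ₁ = 5.6/11.3 = 0.4956, W₁ = 1/(11.3-5.6) = 0.17544
System 2: ρ₂ = 5.6/16.1 = 0.3478, W₂ = 1/(16.1-5.6) = 0.095238
Improvement: (W₁-W₂)/W₁ = (0.17544-0.095238)/0.17544 = 45.71%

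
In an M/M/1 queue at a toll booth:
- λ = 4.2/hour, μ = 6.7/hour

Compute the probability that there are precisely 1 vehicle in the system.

ρ = λ/μ = 4.2/6.7 = 0.6269
P(n) = (1-ρ)ρⁿ
P(1) = (1-0.6269) × 0.6269^1
P(1) = 0.3731 × 0.6269
P(1) = 0.2339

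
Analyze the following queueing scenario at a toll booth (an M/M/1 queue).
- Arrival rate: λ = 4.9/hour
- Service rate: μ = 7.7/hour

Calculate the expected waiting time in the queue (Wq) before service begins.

First, compute utilization: ρ = λ/μ = 4.9/7.7 = 0.6364
For M/M/1: Wq = λ/(μ(μ-λ))
Wq = 4.9/(7.7 × (7.7-4.9))
Wq = 4.9/(7.7 × 2.80)
Wq = 0.2273 hours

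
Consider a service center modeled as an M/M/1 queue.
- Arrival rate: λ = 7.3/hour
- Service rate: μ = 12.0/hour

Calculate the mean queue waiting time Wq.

First, compute utilization: ρ = λ/μ = 7.3/12.0 = 0.6083
For M/M/1: Wq = λ/(μ(μ-λ))
Wq = 7.3/(12.0 × (12.0-7.3))
Wq = 7.3/(12.0 × 4.70)
Wq = 0.1294 hours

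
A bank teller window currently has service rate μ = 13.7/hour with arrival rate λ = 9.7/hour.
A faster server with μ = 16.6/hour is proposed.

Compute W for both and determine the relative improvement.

System 1: ρ₁ = 9.7/13.7 = 0.7080, W₁ = 1/(13.7-9.7) = 0.25000
System 2: ρ₂ = 9.7/16.6 = 0.5843, W₂ = 1/(16.6-9.7) = 0.14493
Improvement: (W₁-W₂)/W₁ = (0.25000-0.14493)/0.25000 = 42.03%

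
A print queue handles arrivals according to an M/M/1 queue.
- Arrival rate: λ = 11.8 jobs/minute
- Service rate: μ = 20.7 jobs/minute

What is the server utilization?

Server utilization: ρ = λ/μ
ρ = 11.8/20.7 = 0.5700
The server is busy 57.00% of the time.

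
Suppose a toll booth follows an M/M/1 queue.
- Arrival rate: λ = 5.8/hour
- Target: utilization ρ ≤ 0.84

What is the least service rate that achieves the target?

ρ = λ/μ, so μ = λ/ρ
μ ≥ 5.8/0.84 = 6.9048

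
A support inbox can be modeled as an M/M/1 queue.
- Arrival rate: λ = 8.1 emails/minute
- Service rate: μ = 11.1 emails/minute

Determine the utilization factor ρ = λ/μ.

Server utilization: ρ = λ/μ
ρ = 8.1/11.1 = 0.7297
The server is busy 72.97% of the time.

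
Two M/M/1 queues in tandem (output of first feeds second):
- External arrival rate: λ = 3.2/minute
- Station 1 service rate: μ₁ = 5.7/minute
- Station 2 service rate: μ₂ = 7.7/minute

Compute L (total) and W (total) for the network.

By Jackson's theorem, each station behaves as independent M/M/1.
Station 1: ρ₁ = 3.2/5.7 = 0.5614, L₁ = ρ₁/(1-ρ₁) = λ/(μ₁-λ) = 3.2/2.50 = 1.2800
Station 2: ρ₂ = 3.2/7.7 = 0.4156, L₂ = ρ₂/(1-ρ₂) = λ/(μ₂-λ) = 3.2/4.50 = 0.7111
Total: L = L₁ + L₂ = 1.2800 + 0.7111 = 1.9911
W = L/λ = 1.9911/3.2 = 0.6222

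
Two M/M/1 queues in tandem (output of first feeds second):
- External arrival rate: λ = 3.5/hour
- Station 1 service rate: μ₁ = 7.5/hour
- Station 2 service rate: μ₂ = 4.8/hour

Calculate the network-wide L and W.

By Jackson's theorem, each station behaves as independent M/M/1.
Station 1: ρ₁ = 3.5/7.5 = 0.4667, L₁ = ρ₁/(1-ρ₁) = λ/(μ₁-λ) = 3.5/4.00 = 0.8750
Station 2: ρ₂ = 3.5/4.8 = 0.7292, L₂ = ρ₂/(1-ρ₂) = λ/(μ₂-λ) = 3.5/1.30 = 2.6923
Total: L = L₁ + L₂ = 0.8750 + 2.6923 = 3.5673
W = L/λ = 3.5673/3.5 = 1.0192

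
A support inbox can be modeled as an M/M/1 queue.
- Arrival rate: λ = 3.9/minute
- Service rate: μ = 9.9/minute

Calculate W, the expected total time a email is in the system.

First, compute utilization: ρ = λ/μ = 3.9/9.9 = 0.3939
For M/M/1: W = 1/(μ-λ)
W = 1/(9.9-3.9) = 1/6.00
W = 0.1667 minutes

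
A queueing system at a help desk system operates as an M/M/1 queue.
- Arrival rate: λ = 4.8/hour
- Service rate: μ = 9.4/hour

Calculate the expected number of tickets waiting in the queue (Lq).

ρ = λ/μ = 4.8/9.4 = 0.5106
For M/M/1: Lq = λ²/(μ(μ-λ))
Lq = 23.04/(9.4 × 4.60)
Lq = 0.5328 tickets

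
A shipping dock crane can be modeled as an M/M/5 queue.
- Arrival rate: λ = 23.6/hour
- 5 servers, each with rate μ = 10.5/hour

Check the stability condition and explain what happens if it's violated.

Stability requires ρ = λ/(cμ) < 1
ρ = 23.6/(5 × 10.5) = 23.6/52.50 = 0.4495
Since 0.4495 < 1, the system is STABLE.
The servers are busy 44.95% of the time.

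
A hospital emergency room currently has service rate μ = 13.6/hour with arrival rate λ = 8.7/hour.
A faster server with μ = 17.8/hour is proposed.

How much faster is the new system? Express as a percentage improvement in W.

System 1: ρ₁ = 8.7/13.6 = 0.6397, W₁ = 1/(13.6-8.7) = 0.2041
System 2: ρ₂ = 8.7/17.8 = 0.4888, W₂ = 1/(17.8-8.7) = 0.1099
Improvement: (W₁-W₂)/W₁ = (0.2041-0.1099)/0.2041 = 46.15%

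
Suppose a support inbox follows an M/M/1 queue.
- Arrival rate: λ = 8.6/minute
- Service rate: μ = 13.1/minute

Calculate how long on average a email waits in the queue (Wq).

First, compute utilization: ρ = λ/μ = 8.6/13.1 = 0.6565
For M/M/1: Wq = λ/(μ(μ-λ))
Wq = 8.6/(13.1 × (13.1-8.6))
Wq = 8.6/(13.1 × 4.50)
Wq = 0.1459 minutes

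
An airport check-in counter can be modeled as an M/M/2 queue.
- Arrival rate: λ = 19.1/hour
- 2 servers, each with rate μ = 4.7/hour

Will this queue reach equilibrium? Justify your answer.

Stability requires ρ = λ/(cμ) < 1
ρ = 19.1/(2 × 4.7) = 19.1/9.40 = 2.0319
Since 2.0319 ≥ 1, the system is UNSTABLE.
Need c > λ/μ = 19.1/4.7 = 4.06.
Minimum servers needed: c = 5.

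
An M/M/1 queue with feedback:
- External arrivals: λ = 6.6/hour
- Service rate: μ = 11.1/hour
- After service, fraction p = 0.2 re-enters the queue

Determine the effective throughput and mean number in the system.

Effective arrival rate: λ_eff = λ/(1-p) = 6.6/(1-0.2) = 6.6/0.80 = 8.2500
ρ = λ_eff/μ = 8.2500/11.1 = 0.74324
L = ρ/(1-ρ) = 0.74324/(1-0.74324) = 2.8947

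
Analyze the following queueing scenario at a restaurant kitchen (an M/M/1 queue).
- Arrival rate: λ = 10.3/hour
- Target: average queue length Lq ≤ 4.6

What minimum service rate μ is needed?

For M/M/1: Lq = λ²/(μ(μ-λ))
Need Lq ≤ 4.6, i.e. μ(μ-λ) ≥ λ²/4.6
μ² - 10.3μ - 106.09/4.6 ≥ 0  →  μ² - 10.3μ - 23.06304 ≥ 0
Quadratic formula (positive root): μ = [λ + √(λ² + 4×23.06304)]/2
Discriminant: 106.09 + 4×23.06304 = 198.3422, √198.3422 = 14.0834
μ ≥ (10.3 + 14.0834)/2 = 12.1917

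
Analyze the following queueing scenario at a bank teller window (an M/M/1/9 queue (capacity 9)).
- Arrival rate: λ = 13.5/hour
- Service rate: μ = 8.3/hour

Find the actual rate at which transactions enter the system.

ρ = λ/μ = 13.5/8.3 = 1.6265
P₀ = (1-ρ)/(1-ρ^(K+1)) = (1-1.6265)/(1-1.6265^10) = -0.6265/-128.5808 = 0.004872
P_K = P₀×ρ^K = 0.0048724 × 1.6265^9 = 0.0048724 × 79.6685 = 0.3882
λ_eff = λ(1-P_K) = 13.5 × (1 - 0.38818) = 13.5 × 0.61182 = 8.2596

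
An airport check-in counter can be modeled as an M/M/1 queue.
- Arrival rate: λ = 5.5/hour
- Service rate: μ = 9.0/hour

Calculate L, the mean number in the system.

ρ = λ/μ = 5.5/9.0 = 0.6111
For M/M/1: L = λ/(μ-λ)
L = 5.5/(9.0-5.5) = 5.5/3.50
L = 1.5714 passengers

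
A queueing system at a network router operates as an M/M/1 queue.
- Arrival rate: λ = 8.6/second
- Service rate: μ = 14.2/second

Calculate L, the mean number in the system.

ρ = λ/μ = 8.6/14.2 = 0.6056
For M/M/1: L = λ/(μ-λ)
L = 8.6/(14.2-8.6) = 8.6/5.60
L = 1.5357 packets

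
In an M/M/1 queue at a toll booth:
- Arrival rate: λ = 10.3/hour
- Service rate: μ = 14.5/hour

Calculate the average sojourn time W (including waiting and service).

First, compute utilization: ρ = λ/μ = 10.3/14.5 = 0.7103
For M/M/1: W = 1/(μ-λ)
W = 1/(14.5-10.3) = 1/4.20
W = 0.2381 hours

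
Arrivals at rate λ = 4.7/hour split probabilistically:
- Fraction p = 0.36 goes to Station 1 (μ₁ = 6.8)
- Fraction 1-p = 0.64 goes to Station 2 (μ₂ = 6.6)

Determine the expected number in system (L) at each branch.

Effective rates: λ₁ = 4.7×0.36 = 1.692, λ₂ = 4.7×0.64 = 3.008
Station 1: ρ₁ = 1.692/6.8 = 0.2488, L₁ = ρ₁/(1-ρ₁) = 0.2488/(1-0.2488) = 0.3312
Station 2: ρ₂ = 3.008/6.6 = 0.45576, L₂ = ρ₂/(1-ρ₂) = 0.45576/(1-0.45576) = 0.8374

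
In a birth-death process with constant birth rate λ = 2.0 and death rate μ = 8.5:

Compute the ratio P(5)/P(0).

For constant rates: P(n)/P(0) = (λ/μ)^n
P(5)/P(0) = (2.0/8.5)^5 = 0.235294^5 = 0.0007212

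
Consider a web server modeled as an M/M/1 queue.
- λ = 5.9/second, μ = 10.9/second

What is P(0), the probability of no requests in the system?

ρ = λ/μ = 5.9/10.9 = 0.5413
P(0) = 1 - ρ = 1 - 0.5413 = 0.4587
The server is idle 45.87% of the time.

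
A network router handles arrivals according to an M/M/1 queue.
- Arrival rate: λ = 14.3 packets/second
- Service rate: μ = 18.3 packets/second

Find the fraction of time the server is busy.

Server utilization: ρ = λ/μ
ρ = 14.3/18.3 = 0.7814
The server is busy 78.14% of the time.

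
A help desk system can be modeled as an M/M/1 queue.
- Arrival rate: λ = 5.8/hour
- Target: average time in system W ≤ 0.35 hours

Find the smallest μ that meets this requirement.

For M/M/1: W = 1/(μ-λ)
Need W ≤ 0.35, so 1/(μ-λ) ≤ 0.35
μ - λ ≥ 1/0.35 = 2.8571
μ ≥ 5.8 + 2.8571 = 8.6571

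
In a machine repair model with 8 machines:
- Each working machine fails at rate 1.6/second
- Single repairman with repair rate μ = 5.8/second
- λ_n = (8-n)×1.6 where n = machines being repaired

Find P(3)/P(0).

P(3)/P(0) = ∏_{i=0}^{3-1} λ_i/μ_{i+1}
= (8-0)×1.6/5.8 × (8-1)×1.6/5.8 × (8-2)×1.6/5.8
= 7.0537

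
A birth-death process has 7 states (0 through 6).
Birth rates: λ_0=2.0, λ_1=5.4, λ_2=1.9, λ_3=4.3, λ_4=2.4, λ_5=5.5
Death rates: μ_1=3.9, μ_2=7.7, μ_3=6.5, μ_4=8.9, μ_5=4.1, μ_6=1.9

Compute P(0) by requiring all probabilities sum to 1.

Ratios P(n)/P(0) = (λ₀···λₙ₋₁)/(μ₁···μₙ):
P(1)/P(0) = (2.0)/(3.9) = 0.51282
P(2)/P(0) = (2.0×5.4)/(3.9×7.7) = 0.35964
P(3)/P(0) = (2.0×5.4×1.9)/(3.9×7.7×6.5) = 0.10513
P(4)/P(0) = (2.0×5.4×1.9×4.3)/(3.9×7.7×6.5×8.9) = 0.050791
P(5)/P(0) = (2.0×5.4×1.9×4.3×2.4)/(3.9×7.7×6.5×8.9×4.1) = 0.029731
P(6)/P(0) = (2.0×5.4×1.9×4.3×2.4×5.5)/(3.9×7.7×6.5×8.9×4.1×1.9) = 0.086064

Normalization: ∑ P(n) = 1
P(0) × (1.0000 + 0.51282 + 0.35964 + 0.10513 + 0.050791 + 0.029731 + 0.086064) = 1
P(0) × 2.1442 = 1
P(0) = 1/2.1442 = 0.4664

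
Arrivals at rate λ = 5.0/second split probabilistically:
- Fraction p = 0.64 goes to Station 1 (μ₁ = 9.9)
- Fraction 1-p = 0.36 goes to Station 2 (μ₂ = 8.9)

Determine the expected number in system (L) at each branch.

Effective rates: λ₁ = 5.0×0.64 = 3.2, λ₂ = 5.0×0.36 = 1.8
Station 1: ρ₁ = 3.2/9.9 = 0.32323, L₁ = ρ₁/(1-ρ₁) = 0.32323/(1-0.32323) = 0.4776
Station 2: ρ₂ = 1.8/8.9 = 0.20225, L₂ = ρ₂/(1-ρ₂) = 0.20225/(1-0.20225) = 0.2535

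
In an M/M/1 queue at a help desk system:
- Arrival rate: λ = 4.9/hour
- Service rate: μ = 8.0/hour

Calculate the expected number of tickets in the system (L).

ρ = λ/μ = 4.9/8.0 = 0.6125
For M/M/1: L = λ/(μ-λ)
L = 4.9/(8.0-4.9) = 4.9/3.10
L = 1.5806 tickets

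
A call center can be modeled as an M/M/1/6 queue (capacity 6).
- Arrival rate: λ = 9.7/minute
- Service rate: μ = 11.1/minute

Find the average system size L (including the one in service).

ρ = λ/μ = 9.7/11.1 = 0.873874
P₀ = (1-ρ)/(1-ρ^(K+1)) = (1-0.873874)/(1-0.873874^7) = 0.1261/0.6108 = 0.2065
P_K = P₀×ρ^K = 0.206484 × 0.873874^6 = 0.206484 × 0.445341 = 0.09196
L = ρ[1 - (K+1)ρ^K + Kρ^(K+1)] / [(1-ρ)(1-ρ^(K+1))]
L = 0.873874 × (1 - 7×0.44534 + 6×0.38917) / ((1 - 0.873874) × (1 - 0.38917)) = 2.4687 calls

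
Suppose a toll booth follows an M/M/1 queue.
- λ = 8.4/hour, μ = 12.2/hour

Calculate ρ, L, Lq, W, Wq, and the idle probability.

Step 1: ρ = λ/μ = 8.4/12.2 = 0.6885
Step 2: L = λ/(μ-λ) = 8.4/3.80 = 2.2105
Step 3: Lq = λ²/(μ(μ-λ)) = 70.56/(12.2×3.80) = 1.5220
Step 4: W = 1/(μ-λ) = 1/3.80 = 0.26316
Step 5: Wq = λ/(μ(μ-λ)) = 8.4/(12.2×3.80) = 0.1812
Step 6: P(0) = 1-ρ = 0.3115
Verify: L = λW = 8.4×0.26316 = 2.2105 ✔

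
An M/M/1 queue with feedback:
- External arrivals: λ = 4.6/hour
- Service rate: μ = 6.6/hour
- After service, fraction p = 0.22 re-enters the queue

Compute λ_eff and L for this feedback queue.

Effective arrival rate: λ_eff = λ/(1-p) = 4.6/(1-0.22) = 4.6/0.78 = 5.897436
ρ = λ_eff/μ = 5.897436/6.6 = 0.893551
L = ρ/(1-ρ) = 0.893551/(1-0.893551) = 8.3942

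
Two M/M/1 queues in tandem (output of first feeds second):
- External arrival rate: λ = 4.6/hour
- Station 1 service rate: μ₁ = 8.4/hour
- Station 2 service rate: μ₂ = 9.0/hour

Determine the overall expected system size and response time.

By Jackson's theorem, each station behaves as independent M/M/1.
Station 1: ρ₁ = 4.6/8.4 = 0.5476, L₁ = ρ₁/(1-ρ₁) = λ/(μ₁-λ) = 4.6/3.80 = 1.2105
Station 2: ρ₂ = 4.6/9.0 = 0.5111, L₂ = ρ₂/(1-ρ₂) = λ/(μ₂-λ) = 4.6/4.40 = 1.0455
Total: L = L₁ + L₂ = 1.2105 + 1.0455 = 2.2560
W = L/λ = 2.2560/4.6 = 0.4904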